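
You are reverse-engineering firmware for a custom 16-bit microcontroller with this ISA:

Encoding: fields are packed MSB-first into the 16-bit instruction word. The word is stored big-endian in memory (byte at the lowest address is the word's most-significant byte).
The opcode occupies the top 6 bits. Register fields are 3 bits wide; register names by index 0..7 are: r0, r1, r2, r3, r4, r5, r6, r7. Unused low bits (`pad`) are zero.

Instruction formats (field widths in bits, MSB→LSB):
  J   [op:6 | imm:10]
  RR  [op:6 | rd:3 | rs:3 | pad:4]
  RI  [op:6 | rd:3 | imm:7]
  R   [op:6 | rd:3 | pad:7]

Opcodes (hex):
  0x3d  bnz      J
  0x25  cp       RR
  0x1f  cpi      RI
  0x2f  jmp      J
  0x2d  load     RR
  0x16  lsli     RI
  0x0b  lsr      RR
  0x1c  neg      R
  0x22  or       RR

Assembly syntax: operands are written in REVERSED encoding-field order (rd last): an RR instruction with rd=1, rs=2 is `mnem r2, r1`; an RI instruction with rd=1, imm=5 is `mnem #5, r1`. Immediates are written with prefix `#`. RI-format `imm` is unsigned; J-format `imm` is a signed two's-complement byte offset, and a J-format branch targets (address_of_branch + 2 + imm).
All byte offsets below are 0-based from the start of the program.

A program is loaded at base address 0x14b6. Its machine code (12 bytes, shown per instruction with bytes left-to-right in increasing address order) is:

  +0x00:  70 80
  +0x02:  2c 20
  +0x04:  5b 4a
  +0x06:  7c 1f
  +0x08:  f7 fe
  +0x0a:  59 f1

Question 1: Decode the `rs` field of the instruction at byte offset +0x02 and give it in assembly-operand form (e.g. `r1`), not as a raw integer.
off 0x02: read 2c 20 as big → 0x2c20
  top 6b → 0xb → lsr [RR]
  rd@[9:7]=0x0 ⇒ r0
  rs@[6:4]=0x2 ⇒ r2

r2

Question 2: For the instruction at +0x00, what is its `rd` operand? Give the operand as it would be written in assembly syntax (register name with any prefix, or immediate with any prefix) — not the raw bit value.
+0x00: 70 80 ⇒ word 0x7080 (big)
  opcode bits[15:10]=0x1c: neg/R
  rd@[9:7]=0x1 ⇒ r1

r1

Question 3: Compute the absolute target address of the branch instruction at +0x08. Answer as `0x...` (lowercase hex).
0x14be

+0x08: f7 fe ⇒ word 0xf7fe (big)
  opcode bits[15:10]=0x3d: bnz/J
  [9:0] imm=1022 (s10→-2) = #-2
  target = base 0x14b6 + off 0x08 + 2 + imm -2 = 0x14be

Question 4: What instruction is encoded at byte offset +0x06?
+0x06: 7c 1f ⇒ word 0x7c1f (big)
  op=0x7c1f>>10=0x1f ⇒ cpi (RI)
  rd@[9:7]=0x0 ⇒ r0
  imm@[6:0]=0x1f ⇒ #31

cpi #31, r0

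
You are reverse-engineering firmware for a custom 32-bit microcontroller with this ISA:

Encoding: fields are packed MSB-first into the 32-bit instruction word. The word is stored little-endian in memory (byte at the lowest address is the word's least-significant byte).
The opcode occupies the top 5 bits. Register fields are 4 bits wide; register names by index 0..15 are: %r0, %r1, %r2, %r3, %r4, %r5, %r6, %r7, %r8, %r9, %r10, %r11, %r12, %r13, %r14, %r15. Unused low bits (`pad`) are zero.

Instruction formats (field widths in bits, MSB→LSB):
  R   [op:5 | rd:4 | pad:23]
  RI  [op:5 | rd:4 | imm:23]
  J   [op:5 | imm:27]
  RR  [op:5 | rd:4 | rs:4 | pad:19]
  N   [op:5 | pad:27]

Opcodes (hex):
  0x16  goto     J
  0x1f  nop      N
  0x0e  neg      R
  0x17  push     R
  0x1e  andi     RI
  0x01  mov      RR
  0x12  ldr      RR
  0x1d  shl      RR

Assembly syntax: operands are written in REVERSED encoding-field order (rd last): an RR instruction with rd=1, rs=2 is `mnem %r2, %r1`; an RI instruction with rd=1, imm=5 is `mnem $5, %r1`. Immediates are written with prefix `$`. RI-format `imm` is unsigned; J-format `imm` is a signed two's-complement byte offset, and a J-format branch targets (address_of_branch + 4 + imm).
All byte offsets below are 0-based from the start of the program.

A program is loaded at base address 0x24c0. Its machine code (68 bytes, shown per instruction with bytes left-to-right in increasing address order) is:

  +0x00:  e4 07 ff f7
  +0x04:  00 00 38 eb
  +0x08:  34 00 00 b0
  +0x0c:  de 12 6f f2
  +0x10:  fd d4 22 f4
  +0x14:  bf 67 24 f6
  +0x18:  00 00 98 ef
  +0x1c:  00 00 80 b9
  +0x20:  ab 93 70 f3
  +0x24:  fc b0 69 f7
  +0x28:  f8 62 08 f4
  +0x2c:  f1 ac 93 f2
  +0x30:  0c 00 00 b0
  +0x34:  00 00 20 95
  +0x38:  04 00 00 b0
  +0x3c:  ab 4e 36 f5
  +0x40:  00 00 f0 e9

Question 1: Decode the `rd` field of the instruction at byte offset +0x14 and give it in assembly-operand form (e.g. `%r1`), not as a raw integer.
%r12

+0x14: bf 67 24 f6 ⇒ word 0xf62467bf (little)
  top 5b → 0x1e → andi [RI]
  [26:23] rd=12 = %r12
  [22:0] imm=2385855 = $2385855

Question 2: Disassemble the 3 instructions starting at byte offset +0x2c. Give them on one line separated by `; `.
andi $1289457, %r5; goto $12; ldr %r4, %r10

+0x2c: f1 ac 93 f2 ⇒ word 0xf293acf1 (little)
  top 5b → 0x1e → andi [RI]
  [26:23] rd=5 = %r5
  [22:0] imm=1289457 = $1289457
+0x30: 0c 00 00 b0 ⇒ word 0xb000000c (little)
  top 5b → 0x16 → goto [J]
  [26:0] imm=12 = $12
+0x34: 00 00 20 95 ⇒ word 0x95200000 (little)
  top 5b → 0x12 → ldr [RR]
  [26:23] rd=10 = %r10
  [22:19] rs=4 = %r4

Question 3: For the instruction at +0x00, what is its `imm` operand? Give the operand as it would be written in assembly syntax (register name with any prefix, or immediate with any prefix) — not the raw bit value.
$8325092

off 0x00: read e4 07 ff f7 as little → 0xf7ff07e4
  top 5b → 0x1e → andi [RI]
  rd@[26:23]=0xf ⇒ %r15
  imm@[22:0]=0x7f07e4 ⇒ $8325092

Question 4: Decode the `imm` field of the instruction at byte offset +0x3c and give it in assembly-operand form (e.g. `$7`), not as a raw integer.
$3559083

off 0x3c: read ab 4e 36 f5 as little → 0xf5364eab
  opcode bits[31:27]=0x1e: andi/RI
  rd: (w>>23)&0xf=0xa → %r10
  imm: (w>>0)&0x7fffff=0x364eab → $3559083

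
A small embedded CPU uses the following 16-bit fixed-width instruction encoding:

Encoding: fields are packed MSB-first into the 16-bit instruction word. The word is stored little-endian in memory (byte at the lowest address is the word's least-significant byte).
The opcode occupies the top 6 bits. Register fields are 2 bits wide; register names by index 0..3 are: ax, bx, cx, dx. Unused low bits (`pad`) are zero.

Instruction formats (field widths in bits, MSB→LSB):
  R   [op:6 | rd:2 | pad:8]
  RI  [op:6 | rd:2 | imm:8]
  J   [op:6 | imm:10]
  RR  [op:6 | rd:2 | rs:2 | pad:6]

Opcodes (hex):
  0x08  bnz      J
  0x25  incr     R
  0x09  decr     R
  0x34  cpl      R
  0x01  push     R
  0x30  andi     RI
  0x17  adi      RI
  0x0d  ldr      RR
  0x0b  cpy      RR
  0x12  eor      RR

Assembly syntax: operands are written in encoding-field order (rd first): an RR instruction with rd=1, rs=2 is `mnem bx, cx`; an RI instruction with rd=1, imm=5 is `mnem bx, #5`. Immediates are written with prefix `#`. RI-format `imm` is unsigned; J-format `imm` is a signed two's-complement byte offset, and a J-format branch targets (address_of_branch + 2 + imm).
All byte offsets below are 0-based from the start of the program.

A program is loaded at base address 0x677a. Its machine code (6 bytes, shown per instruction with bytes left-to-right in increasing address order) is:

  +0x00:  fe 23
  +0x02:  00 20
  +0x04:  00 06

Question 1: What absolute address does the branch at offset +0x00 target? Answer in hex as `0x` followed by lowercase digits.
off 0x00: read fe 23 as little → 0x23fe
  top 6b → 0x8 → bnz [J]
  imm@[9:0]=0x3fe (s10→-2) ⇒ #-2
  target = base 0x677a + off 0x00 + 2 + imm -2 = 0x677a

0x677a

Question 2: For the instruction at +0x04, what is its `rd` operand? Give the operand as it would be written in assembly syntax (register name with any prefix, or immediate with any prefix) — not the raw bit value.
+0x04: 00 06 ⇒ word 0x0600 (little)
  op=0x0600>>10=0x1 ⇒ push (R)
  rd@[9:8]=0x2 ⇒ cx

cx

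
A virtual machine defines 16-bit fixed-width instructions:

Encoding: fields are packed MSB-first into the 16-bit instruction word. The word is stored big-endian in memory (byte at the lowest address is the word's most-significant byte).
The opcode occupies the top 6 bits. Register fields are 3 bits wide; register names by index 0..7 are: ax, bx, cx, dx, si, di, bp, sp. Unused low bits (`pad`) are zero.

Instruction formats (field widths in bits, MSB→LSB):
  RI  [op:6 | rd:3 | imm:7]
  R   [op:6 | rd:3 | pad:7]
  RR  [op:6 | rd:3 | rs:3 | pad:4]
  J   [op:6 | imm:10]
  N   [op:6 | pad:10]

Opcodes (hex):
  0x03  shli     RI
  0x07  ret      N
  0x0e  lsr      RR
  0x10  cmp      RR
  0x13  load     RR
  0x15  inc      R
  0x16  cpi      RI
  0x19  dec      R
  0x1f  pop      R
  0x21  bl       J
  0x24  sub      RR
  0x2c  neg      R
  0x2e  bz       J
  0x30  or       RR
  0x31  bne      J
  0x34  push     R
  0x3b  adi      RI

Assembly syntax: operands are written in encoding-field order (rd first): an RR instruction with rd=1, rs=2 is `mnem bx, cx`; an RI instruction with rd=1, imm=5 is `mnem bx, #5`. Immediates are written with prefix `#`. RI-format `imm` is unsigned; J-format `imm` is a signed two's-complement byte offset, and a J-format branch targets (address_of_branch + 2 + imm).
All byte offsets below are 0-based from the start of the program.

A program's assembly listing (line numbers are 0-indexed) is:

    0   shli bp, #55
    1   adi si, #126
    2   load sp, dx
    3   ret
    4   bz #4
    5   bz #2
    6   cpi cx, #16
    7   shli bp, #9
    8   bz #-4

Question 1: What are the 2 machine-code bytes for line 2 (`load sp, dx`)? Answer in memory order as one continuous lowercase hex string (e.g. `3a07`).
L2: load op=0x13:6|rd=7:3|rs=3:3|pad=0:4 ⇒ 0x4fb0 ⇒ big 4f b0

4fb0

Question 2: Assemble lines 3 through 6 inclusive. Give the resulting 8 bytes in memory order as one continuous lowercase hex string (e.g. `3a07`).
1c00b804b8025910

line 3 (ret): pack op=0x7:6|pad=0:10 = 0x1c00; big→ 1c 00
line 4 (bz): pack op=0x2e:6|imm=4:10 = 0xb804; big→ b8 04
line 5 (bz): pack op=0x2e:6|imm=2:10 = 0xb802; big→ b8 02
line 6 (cpi): pack op=0x16:6|rd=2:3|imm=16:7 = 0x5910; big→ 59 10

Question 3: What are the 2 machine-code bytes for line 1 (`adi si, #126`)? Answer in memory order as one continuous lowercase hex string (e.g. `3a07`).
L1: adi op=0x3b:6|rd=4:3|imm=126:7 ⇒ 0xee7e ⇒ big ee 7e

ee7e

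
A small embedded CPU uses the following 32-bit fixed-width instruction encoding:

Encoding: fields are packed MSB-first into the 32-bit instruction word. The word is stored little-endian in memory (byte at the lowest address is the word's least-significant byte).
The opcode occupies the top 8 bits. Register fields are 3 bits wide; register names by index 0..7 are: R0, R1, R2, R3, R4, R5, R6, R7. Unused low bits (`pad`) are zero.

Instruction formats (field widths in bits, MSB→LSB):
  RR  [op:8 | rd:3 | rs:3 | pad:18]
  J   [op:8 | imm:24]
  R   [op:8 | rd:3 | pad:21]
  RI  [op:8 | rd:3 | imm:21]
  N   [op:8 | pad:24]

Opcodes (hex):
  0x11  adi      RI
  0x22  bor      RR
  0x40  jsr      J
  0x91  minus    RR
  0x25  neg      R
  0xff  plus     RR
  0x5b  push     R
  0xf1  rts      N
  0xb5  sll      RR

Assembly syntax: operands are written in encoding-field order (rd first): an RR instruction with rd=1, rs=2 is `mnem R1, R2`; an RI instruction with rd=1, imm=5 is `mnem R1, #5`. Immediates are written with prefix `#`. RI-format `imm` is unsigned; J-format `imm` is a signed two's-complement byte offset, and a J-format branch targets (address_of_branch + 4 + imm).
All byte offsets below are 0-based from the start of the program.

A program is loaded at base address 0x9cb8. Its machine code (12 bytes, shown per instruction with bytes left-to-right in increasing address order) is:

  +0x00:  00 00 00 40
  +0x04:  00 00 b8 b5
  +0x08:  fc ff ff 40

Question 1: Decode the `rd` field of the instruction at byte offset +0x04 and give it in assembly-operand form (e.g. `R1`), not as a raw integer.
+0x04: 00 00 b8 b5 ⇒ word 0xb5b80000 (little)
  top 8b → 0xb5 → sll [RR]
  rd: (w>>21)&0x7=0x5 → R5
  rs: (w>>18)&0x7=0x6 → R6

R5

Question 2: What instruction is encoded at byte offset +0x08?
off 0x08: read fc ff ff 40 as little → 0x40fffffc
  top 8b → 0x40 → jsr [J]
  imm@[23:0]=0xfffffc (s24→-4) ⇒ #-4

jsr #-4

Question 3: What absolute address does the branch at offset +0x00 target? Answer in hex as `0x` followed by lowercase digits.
[00] 00 00 00 40 → 0x40000000
  top 8b → 0x40 → jsr [J]
  imm@[23:0]=0x0 ⇒ #0
  target = base 0x9cb8 + off 0x00 + 4 + imm 0 = 0x9cbc

0x9cbc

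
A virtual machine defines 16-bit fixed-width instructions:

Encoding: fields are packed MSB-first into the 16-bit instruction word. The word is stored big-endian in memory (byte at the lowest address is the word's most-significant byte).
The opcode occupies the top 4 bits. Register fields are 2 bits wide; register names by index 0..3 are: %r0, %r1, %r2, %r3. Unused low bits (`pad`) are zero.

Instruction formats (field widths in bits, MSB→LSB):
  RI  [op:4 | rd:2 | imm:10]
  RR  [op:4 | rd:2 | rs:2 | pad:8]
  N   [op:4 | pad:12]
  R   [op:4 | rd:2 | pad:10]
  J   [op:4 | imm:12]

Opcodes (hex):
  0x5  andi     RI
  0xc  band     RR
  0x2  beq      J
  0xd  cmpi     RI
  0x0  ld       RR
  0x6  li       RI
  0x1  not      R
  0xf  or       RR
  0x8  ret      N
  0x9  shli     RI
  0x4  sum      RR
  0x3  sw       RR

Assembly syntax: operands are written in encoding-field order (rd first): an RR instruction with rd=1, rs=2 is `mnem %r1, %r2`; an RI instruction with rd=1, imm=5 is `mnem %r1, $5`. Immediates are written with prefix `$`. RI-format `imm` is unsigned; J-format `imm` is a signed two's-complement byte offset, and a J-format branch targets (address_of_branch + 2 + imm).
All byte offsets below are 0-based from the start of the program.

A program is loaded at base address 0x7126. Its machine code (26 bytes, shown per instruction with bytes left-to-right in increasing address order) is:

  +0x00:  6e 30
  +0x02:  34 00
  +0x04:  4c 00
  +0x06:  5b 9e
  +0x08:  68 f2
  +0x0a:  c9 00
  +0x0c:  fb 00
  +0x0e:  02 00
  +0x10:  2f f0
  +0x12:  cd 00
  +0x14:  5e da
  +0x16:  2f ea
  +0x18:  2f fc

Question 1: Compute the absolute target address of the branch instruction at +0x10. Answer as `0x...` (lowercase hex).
+0x10: 2f f0 ⇒ word 0x2ff0 (big)
  op=0x2ff0>>12=0x2 ⇒ beq (J)
  imm@[11:0]=0xff0 (s12→-16) ⇒ $-16
  target = base 0x7126 + off 0x10 + 2 + imm -16 = 0x7128

0x7128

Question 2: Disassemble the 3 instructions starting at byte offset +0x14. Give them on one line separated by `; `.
andi %r3, $730; beq $-22; beq $-4

off 0x14: read 5e da as big → 0x5eda
  op=0x5eda>>12=0x5 ⇒ andi (RI)
  rd@[11:10]=0x3 ⇒ %r3
  imm@[9:0]=0x2da ⇒ $730
off 0x16: read 2f ea as big → 0x2fea
  op=0x2fea>>12=0x2 ⇒ beq (J)
  imm@[11:0]=0xfea (s12→-22) ⇒ $-22
off 0x18: read 2f fc as big → 0x2ffc
  op=0x2ffc>>12=0x2 ⇒ beq (J)
  imm@[11:0]=0xffc (s12→-4) ⇒ $-4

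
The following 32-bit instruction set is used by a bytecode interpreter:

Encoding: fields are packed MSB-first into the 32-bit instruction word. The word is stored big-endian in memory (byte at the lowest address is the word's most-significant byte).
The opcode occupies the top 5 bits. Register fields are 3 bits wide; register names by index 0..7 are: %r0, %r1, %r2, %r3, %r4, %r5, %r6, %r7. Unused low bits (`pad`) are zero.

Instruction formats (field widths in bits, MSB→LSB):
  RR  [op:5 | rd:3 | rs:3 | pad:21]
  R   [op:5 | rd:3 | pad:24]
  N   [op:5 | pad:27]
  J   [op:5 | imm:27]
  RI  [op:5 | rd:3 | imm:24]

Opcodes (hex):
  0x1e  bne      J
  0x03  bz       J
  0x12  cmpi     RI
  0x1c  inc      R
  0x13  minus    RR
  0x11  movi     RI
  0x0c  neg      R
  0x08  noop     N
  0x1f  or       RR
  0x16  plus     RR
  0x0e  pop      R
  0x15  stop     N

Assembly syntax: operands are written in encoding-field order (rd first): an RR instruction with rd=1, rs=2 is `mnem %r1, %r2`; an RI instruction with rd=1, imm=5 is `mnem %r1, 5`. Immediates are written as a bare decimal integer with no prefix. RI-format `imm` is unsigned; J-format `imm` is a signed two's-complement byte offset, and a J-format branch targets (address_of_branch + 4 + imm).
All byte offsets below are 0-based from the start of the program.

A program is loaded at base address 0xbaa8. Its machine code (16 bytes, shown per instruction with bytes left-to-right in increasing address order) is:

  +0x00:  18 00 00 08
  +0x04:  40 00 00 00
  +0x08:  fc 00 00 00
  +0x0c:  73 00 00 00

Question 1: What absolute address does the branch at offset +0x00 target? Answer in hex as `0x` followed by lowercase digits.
@+00  big-endian(18 00 00 08) = 0x18000008
  op=0x18000008>>27=0x3 ⇒ bz (J)
  imm: (w>>0)&0x7ffffff=0x8 → 8
  target = base 0xbaa8 + off 0x00 + 4 + imm 8 = 0xbab4

0xbab4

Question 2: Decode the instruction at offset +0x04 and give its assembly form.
+0x04: 40 00 00 00 ⇒ word 0x40000000 (big)
  opcode bits[31:27]=0x8: noop/N

noop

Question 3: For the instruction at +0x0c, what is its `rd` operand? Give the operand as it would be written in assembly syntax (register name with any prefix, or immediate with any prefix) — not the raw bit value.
%r3

+0x0c: 73 00 00 00 ⇒ word 0x73000000 (big)
  op=0x73000000>>27=0xe ⇒ pop (R)
  rd: (w>>24)&0x7=0x3 → %r3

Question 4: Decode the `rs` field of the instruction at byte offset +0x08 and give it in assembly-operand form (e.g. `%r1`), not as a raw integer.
+0x08: fc 00 00 00 ⇒ word 0xfc000000 (big)
  opcode bits[31:27]=0x1f: or/RR
  rd@[26:24]=0x4 ⇒ %r4
  rs@[23:21]=0x0 ⇒ %r0

%r0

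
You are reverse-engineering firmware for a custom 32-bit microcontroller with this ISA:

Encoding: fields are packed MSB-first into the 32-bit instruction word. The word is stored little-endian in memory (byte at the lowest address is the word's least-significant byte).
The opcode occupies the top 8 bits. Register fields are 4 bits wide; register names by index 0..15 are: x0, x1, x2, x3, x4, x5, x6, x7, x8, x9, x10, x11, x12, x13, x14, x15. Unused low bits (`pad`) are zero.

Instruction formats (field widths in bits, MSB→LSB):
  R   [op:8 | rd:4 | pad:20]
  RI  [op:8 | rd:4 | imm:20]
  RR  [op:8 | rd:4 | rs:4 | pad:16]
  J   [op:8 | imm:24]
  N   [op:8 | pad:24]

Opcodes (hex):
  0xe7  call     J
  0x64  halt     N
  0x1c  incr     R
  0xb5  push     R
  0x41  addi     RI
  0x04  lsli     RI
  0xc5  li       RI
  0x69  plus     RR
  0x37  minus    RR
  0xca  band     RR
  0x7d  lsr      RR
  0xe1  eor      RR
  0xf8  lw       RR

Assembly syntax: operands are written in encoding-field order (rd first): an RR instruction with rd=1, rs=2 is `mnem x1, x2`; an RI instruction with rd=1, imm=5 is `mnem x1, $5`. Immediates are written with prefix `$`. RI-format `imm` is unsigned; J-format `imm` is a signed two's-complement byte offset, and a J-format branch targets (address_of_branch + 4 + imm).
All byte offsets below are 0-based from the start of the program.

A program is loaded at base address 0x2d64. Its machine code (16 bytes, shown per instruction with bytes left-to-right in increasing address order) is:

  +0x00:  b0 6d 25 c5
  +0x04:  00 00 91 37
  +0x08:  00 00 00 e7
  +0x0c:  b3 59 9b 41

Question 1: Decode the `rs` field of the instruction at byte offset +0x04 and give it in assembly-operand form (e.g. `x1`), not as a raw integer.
@+04  little-endian(00 00 91 37) = 0x37910000
  opcode bits[31:24]=0x37: minus/RR
  rd: (w>>20)&0xf=0x9 → x9
  rs: (w>>16)&0xf=0x1 → x1

x1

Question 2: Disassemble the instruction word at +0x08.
call $0

+0x08: 00 00 00 e7 ⇒ word 0xe7000000 (little)
  top 8b → 0xe7 → call [J]
  imm: (w>>0)&0xffffff=0x0 → $0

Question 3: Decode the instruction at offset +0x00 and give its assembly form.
li x2, $355760

[00] b0 6d 25 c5 → 0xc5256db0
  op=0xc5256db0>>24=0xc5 ⇒ li (RI)
  rd: (w>>20)&0xf=0x2 → x2
  imm: (w>>0)&0xfffff=0x56db0 → $355760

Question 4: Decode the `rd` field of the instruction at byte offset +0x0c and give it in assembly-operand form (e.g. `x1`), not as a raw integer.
x9

+0x0c: b3 59 9b 41 ⇒ word 0x419b59b3 (little)
  opcode bits[31:24]=0x41: addi/RI
  rd@[23:20]=0x9 ⇒ x9
  imm@[19:0]=0xb59b3 ⇒ $743859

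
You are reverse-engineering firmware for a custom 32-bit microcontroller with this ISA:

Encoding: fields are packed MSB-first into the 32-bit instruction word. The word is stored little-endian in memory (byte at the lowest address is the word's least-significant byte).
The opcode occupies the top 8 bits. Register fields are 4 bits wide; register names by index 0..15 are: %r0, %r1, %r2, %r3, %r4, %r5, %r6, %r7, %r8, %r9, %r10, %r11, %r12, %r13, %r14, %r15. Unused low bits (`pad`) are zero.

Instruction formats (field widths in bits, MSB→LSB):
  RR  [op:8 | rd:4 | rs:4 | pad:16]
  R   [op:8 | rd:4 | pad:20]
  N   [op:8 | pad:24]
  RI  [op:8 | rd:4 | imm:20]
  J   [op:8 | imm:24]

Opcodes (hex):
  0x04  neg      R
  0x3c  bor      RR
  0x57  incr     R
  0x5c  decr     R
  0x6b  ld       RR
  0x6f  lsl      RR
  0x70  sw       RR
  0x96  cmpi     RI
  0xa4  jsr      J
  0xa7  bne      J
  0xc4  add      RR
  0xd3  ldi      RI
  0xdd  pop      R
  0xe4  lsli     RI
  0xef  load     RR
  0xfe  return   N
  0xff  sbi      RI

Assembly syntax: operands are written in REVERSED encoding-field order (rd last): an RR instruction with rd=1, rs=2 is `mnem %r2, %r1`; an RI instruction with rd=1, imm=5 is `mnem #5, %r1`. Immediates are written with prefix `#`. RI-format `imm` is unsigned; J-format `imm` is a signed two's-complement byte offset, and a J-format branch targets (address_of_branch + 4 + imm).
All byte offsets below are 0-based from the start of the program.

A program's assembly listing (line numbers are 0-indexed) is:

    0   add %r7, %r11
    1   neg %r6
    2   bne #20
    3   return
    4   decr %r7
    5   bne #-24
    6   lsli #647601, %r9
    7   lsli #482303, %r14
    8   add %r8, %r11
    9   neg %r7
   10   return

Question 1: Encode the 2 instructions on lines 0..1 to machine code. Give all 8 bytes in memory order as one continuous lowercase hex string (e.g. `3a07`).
0000b7c400006004

line 0 (add): pack op=0xc4:8|rd=11:4|rs=7:4|pad=0:16 = 0xc4b70000; little→ 00 00 b7 c4
line 1 (neg): pack op=0x4:8|rd=6:4|pad=0:20 = 0x04600000; little→ 00 00 60 04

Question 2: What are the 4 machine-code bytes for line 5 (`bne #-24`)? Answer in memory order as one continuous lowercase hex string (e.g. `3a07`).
L5: bne op=0xa7:8|imm=-24:24 ⇒ 0xa7ffffe8 ⇒ little e8 ff ff a7

e8ffffa7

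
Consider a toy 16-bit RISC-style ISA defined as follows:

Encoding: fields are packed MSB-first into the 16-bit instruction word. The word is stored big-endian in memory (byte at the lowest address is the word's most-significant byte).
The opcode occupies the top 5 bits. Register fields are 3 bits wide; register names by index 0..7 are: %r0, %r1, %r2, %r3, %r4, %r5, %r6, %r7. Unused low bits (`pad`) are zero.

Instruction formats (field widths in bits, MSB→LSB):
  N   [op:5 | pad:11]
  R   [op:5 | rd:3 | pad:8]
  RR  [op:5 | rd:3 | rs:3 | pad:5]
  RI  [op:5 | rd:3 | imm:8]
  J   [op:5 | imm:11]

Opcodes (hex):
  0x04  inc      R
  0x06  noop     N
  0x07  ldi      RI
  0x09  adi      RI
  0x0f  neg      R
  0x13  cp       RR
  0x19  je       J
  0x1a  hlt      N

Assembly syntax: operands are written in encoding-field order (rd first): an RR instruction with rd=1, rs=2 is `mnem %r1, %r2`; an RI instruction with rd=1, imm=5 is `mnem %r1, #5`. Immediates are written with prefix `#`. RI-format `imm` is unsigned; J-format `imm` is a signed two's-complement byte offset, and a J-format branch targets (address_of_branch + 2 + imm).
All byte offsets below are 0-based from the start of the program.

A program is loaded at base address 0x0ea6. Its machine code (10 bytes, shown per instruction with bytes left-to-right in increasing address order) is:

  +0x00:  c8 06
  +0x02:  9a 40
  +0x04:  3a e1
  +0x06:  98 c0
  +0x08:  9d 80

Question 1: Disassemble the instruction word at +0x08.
cp %r5, %r4

off 0x08: read 9d 80 as big → 0x9d80
  opcode bits[15:11]=0x13: cp/RR
  rd@[10:8]=0x5 ⇒ %r5
  rs@[7:5]=0x4 ⇒ %r4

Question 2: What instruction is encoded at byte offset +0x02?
cp %r2, %r2

@+02  big-endian(9a 40) = 0x9a40
  op=0x9a40>>11=0x13 ⇒ cp (RR)
  [10:8] rd=2 = %r2
  [7:5] rs=2 = %r2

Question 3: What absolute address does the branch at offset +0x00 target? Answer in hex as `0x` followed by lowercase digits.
off 0x00: read c8 06 as big → 0xc806
  op=0xc806>>11=0x19 ⇒ je (J)
  imm: (w>>0)&0x7ff=0x6 → #6
  target = base 0x0ea6 + off 0x00 + 2 + imm 6 = 0x0eae

0x0eae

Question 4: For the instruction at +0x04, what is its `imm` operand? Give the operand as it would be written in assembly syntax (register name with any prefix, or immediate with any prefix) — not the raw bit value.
off 0x04: read 3a e1 as big → 0x3ae1
  op=0x3ae1>>11=0x7 ⇒ ldi (RI)
  [10:8] rd=2 = %r2
  [7:0] imm=225 = #225

#225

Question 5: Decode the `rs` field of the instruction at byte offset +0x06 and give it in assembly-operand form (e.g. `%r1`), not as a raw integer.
%r6

+0x06: 98 c0 ⇒ word 0x98c0 (big)
  top 5b → 0x13 → cp [RR]
  [10:8] rd=0 = %r0
  [7:5] rs=6 = %r6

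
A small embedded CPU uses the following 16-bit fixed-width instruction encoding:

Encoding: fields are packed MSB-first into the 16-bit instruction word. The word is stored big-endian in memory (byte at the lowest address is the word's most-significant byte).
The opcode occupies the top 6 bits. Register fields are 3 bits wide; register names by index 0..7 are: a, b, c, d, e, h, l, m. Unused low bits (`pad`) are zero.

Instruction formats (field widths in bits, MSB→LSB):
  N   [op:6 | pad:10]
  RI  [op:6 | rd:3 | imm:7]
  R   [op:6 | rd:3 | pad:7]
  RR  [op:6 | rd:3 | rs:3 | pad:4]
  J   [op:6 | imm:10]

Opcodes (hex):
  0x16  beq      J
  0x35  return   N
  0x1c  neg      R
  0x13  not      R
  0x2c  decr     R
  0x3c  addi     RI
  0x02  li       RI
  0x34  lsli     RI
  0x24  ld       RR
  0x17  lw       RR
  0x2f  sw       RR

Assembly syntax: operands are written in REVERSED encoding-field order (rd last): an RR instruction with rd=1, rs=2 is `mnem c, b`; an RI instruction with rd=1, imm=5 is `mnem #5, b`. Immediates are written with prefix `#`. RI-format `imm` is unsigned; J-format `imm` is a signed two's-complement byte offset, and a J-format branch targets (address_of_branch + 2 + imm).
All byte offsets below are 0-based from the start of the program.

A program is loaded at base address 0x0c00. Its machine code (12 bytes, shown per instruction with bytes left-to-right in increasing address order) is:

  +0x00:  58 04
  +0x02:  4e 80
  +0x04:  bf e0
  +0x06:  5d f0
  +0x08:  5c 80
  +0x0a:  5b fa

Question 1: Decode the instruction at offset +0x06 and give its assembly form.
lw m, d

@+06  big-endian(5d f0) = 0x5df0
  top 6b → 0x17 → lw [RR]
  rd: (w>>7)&0x7=0x3 → d
  rs: (w>>4)&0x7=0x7 → m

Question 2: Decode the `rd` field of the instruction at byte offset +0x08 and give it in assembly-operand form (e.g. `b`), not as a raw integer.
[08] 5c 80 → 0x5c80
  opcode bits[15:10]=0x17: lw/RR
  [9:7] rd=1 = b
  [6:4] rs=0 = a

b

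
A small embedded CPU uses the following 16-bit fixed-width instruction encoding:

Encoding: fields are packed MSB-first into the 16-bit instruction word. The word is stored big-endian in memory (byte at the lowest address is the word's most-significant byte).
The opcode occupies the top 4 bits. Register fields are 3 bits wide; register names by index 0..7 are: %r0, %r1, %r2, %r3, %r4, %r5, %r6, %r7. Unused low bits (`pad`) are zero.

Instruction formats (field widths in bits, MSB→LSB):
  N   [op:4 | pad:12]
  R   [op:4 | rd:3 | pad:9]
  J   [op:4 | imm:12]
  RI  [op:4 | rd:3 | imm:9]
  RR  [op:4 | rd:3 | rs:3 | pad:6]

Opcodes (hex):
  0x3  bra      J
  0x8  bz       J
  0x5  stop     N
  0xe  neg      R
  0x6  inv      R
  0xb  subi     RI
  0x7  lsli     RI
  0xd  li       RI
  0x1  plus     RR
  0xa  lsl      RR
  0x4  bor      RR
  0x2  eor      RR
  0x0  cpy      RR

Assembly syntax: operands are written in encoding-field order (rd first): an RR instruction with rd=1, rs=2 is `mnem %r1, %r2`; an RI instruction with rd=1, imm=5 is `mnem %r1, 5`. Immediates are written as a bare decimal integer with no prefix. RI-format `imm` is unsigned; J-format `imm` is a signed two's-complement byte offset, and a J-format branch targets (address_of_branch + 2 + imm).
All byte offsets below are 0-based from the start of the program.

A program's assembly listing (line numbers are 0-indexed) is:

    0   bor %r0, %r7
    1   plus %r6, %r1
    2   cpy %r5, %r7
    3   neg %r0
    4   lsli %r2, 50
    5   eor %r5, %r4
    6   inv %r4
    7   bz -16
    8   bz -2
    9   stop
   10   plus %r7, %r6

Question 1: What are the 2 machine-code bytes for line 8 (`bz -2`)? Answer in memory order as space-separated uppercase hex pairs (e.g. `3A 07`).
8. bz fields op=0x8:4|imm=-2:12 → word 8ffeh → 8f fe

8F FE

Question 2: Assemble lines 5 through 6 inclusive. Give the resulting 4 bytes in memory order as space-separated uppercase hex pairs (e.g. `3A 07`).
2B 00 68 00

line 5 (eor): pack op=0x2:4|rd=5:3|rs=4:3|pad=0:6 = 0x2b00; big→ 2b 00
line 6 (inv): pack op=0x6:4|rd=4:3|pad=0:9 = 0x6800; big→ 68 00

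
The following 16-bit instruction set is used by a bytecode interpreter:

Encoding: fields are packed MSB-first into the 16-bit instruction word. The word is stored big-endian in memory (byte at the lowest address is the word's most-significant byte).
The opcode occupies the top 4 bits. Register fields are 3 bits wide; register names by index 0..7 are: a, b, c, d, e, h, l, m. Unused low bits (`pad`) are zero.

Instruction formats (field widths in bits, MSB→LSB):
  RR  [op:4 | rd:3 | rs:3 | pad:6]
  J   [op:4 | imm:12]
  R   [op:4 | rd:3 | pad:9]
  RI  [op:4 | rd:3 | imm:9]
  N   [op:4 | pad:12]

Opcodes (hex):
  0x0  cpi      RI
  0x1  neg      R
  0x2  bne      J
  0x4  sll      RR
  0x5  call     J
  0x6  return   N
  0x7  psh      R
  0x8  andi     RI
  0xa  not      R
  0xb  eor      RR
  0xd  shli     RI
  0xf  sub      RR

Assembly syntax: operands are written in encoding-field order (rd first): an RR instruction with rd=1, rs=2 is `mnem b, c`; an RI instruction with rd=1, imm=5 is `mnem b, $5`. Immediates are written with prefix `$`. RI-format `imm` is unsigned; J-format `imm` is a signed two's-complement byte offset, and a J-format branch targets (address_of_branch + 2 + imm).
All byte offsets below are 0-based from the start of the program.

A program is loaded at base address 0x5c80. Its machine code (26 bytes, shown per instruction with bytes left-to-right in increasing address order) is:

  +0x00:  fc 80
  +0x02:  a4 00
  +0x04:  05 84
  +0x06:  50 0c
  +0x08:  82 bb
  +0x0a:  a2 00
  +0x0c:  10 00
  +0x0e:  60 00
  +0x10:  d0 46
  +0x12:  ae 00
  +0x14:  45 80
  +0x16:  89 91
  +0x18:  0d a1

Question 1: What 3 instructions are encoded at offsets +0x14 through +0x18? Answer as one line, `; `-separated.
sll c, l; andi e, $401; cpi l, $417

+0x14: 45 80 ⇒ word 0x4580 (big)
  top 4b → 0x4 → sll [RR]
  rd@[11:9]=0x2 ⇒ c
  rs@[8:6]=0x6 ⇒ l
+0x16: 89 91 ⇒ word 0x8991 (big)
  top 4b → 0x8 → andi [RI]
  rd@[11:9]=0x4 ⇒ e
  imm@[8:0]=0x191 ⇒ $401
+0x18: 0d a1 ⇒ word 0x0da1 (big)
  top 4b → 0x0 → cpi [RI]
  rd@[11:9]=0x6 ⇒ l
  imm@[8:0]=0x1a1 ⇒ $417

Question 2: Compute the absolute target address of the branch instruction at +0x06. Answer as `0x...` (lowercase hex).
+0x06: 50 0c ⇒ word 0x500c (big)
  top 4b → 0x5 → call [J]
  imm@[11:0]=0xc ⇒ $12
  target = base 0x5c80 + off 0x06 + 2 + imm 12 = 0x5c94

0x5c94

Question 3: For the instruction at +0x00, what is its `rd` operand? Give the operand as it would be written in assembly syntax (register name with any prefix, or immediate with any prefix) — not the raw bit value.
l

[00] fc 80 → 0xfc80
  opcode bits[15:12]=0xf: sub/RR
  rd@[11:9]=0x6 ⇒ l
  rs@[8:6]=0x2 ⇒ c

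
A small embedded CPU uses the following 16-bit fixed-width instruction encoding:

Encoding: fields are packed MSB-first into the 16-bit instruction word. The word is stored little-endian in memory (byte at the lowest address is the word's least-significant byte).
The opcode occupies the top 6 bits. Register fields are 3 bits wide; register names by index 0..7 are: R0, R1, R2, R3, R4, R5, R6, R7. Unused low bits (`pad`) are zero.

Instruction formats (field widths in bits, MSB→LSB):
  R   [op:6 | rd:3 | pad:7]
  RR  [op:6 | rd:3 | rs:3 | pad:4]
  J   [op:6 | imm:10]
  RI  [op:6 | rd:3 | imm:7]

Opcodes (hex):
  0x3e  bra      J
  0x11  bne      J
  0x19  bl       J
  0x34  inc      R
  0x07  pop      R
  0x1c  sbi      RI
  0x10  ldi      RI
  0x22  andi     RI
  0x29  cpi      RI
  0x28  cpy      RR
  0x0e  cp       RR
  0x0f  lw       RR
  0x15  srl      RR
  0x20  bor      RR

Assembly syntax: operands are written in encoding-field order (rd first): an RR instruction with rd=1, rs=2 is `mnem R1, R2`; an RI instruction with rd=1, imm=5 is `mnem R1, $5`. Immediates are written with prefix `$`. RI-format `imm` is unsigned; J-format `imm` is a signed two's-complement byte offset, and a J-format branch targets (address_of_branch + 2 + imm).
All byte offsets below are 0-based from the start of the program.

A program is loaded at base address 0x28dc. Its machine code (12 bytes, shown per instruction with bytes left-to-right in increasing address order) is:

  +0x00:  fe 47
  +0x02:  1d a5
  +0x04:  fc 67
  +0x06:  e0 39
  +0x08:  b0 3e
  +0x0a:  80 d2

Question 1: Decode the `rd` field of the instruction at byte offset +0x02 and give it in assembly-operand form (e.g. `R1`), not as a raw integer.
R2

[02] 1d a5 → 0xa51d
  top 6b → 0x29 → cpi [RI]
  [9:7] rd=2 = R2
  [6:0] imm=29 = $29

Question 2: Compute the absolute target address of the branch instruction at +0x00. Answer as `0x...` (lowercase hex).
0x28dc

+0x00: fe 47 ⇒ word 0x47fe (little)
  top 6b → 0x11 → bne [J]
  imm: (w>>0)&0x3ff=0x3fe (s10→-2) → $-2
  target = base 0x28dc + off 0x00 + 2 + imm -2 = 0x28dc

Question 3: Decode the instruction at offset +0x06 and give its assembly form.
[06] e0 39 → 0x39e0
  top 6b → 0xe → cp [RR]
  rd@[9:7]=0x3 ⇒ R3
  rs@[6:4]=0x6 ⇒ R6

cp R3, R6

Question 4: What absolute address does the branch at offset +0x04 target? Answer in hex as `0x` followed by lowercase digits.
0x28de

off 0x04: read fc 67 as little → 0x67fc
  op=0x67fc>>10=0x19 ⇒ bl (J)
  imm: (w>>0)&0x3ff=0x3fc (s10→-4) → $-4
  target = base 0x28dc + off 0x04 + 2 + imm -4 = 0x28de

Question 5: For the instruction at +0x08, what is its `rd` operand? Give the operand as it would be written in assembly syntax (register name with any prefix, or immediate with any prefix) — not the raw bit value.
R5

[08] b0 3e → 0x3eb0
  op=0x3eb0>>10=0xf ⇒ lw (RR)
  rd@[9:7]=0x5 ⇒ R5
  rs@[6:4]=0x3 ⇒ R3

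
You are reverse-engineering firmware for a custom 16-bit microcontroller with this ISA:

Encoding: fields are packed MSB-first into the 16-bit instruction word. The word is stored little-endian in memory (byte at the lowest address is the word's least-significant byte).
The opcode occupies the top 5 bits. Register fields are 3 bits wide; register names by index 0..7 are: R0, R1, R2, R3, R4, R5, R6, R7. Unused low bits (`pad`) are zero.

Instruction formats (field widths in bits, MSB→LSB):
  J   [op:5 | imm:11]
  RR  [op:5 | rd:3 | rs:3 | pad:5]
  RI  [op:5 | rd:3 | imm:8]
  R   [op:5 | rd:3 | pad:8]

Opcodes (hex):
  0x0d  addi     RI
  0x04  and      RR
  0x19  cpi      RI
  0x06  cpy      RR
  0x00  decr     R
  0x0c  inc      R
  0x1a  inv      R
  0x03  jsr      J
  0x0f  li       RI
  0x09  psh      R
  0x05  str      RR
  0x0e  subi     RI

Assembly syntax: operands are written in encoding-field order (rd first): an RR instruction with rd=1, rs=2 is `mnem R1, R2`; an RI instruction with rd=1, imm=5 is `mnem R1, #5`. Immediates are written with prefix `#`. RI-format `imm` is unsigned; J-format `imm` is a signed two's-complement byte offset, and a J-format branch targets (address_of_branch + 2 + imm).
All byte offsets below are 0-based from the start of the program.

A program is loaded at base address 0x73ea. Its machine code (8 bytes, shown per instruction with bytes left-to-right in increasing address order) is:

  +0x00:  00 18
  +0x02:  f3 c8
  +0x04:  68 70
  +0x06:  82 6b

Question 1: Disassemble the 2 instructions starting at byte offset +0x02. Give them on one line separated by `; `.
@+02  little-endian(f3 c8) = 0xc8f3
  top 5b → 0x19 → cpi [RI]
  [10:8] rd=0 = R0
  [7:0] imm=243 = #243
@+04  little-endian(68 70) = 0x7068
  top 5b → 0xe → subi [RI]
  [10:8] rd=0 = R0
  [7:0] imm=104 = #104

cpi R0, #243; subi R0, #104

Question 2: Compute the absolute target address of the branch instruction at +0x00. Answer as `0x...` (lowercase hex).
off 0x00: read 00 18 as little → 0x1800
  op=0x1800>>11=0x3 ⇒ jsr (J)
  imm: (w>>0)&0x7ff=0x0 → #0
  target = base 0x73ea + off 0x00 + 2 + imm 0 = 0x73ec

0x73ec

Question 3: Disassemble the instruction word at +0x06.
@+06  little-endian(82 6b) = 0x6b82
  top 5b → 0xd → addi [RI]
  rd: (w>>8)&0x7=0x3 → R3
  imm: (w>>0)&0xff=0x82 → #130

addi R3, #130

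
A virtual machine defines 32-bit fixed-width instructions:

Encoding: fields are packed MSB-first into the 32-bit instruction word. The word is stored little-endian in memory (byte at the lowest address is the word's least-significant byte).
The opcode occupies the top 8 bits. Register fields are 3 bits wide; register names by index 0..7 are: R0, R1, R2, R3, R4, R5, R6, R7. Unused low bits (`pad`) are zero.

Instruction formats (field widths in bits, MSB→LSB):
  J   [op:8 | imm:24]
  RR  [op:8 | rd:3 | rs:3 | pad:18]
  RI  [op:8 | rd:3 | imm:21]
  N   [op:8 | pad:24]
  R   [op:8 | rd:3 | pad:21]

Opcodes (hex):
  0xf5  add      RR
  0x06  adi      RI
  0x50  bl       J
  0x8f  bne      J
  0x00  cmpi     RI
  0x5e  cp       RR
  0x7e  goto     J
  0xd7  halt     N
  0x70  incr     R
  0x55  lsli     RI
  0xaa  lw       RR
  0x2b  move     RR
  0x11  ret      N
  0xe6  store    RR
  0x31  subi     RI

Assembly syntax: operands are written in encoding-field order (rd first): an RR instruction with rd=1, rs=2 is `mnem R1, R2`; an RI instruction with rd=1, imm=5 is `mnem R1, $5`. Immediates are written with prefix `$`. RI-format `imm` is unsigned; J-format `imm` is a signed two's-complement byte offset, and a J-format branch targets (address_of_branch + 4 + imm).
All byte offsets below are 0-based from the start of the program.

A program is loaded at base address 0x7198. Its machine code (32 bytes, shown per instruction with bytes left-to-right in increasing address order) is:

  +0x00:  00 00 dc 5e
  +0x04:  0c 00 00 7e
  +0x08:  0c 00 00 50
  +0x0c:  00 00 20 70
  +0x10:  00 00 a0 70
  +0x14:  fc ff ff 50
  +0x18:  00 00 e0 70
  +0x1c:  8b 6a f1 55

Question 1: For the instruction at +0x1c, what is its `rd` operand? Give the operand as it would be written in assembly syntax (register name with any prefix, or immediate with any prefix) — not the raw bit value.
@+1c  little-endian(8b 6a f1 55) = 0x55f16a8b
  op=0x55f16a8b>>24=0x55 ⇒ lsli (RI)
  rd@[23:21]=0x7 ⇒ R7
  imm@[20:0]=0x116a8b ⇒ $1141387

R7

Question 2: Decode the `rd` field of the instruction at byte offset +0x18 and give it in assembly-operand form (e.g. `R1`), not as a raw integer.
+0x18: 00 00 e0 70 ⇒ word 0x70e00000 (little)
  opcode bits[31:24]=0x70: incr/R
  [23:21] rd=7 = R7

R7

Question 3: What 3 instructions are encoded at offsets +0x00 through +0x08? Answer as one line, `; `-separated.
@+00  little-endian(00 00 dc 5e) = 0x5edc0000
  op=0x5edc0000>>24=0x5e ⇒ cp (RR)
  rd@[23:21]=0x6 ⇒ R6
  rs@[20:18]=0x7 ⇒ R7
@+04  little-endian(0c 00 00 7e) = 0x7e00000c
  op=0x7e00000c>>24=0x7e ⇒ goto (J)
  imm@[23:0]=0xc ⇒ $12
@+08  little-endian(0c 00 00 50) = 0x5000000c
  op=0x5000000c>>24=0x50 ⇒ bl (J)
  imm@[23:0]=0xc ⇒ $12

cp R6, R7; goto $12; bl $12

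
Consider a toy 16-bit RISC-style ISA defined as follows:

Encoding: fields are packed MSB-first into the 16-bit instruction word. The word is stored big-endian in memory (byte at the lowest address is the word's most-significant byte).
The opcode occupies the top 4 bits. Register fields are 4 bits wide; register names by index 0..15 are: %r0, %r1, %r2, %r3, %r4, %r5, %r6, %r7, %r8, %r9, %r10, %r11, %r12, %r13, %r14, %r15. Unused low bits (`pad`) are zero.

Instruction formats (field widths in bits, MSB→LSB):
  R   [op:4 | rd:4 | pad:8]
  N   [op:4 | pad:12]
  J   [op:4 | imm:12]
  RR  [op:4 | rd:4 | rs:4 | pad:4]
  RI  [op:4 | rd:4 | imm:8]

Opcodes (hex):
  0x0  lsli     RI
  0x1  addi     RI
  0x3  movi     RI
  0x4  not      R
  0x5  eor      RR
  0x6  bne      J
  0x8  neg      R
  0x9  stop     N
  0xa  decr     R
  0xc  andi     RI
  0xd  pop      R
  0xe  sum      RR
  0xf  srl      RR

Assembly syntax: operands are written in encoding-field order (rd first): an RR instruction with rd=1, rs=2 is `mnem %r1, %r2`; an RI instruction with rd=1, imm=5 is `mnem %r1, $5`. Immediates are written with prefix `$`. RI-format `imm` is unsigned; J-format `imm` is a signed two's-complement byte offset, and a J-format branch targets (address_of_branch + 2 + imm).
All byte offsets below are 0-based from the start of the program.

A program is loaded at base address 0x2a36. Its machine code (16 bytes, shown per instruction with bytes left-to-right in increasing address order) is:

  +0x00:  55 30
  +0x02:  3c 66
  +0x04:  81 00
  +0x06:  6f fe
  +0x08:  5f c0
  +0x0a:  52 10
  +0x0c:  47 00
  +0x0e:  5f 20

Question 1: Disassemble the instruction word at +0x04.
neg %r1

+0x04: 81 00 ⇒ word 0x8100 (big)
  top 4b → 0x8 → neg [R]
  rd: (w>>8)&0xf=0x1 → %r1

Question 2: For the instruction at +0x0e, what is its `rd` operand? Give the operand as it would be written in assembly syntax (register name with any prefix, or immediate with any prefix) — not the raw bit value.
%r15

off 0x0e: read 5f 20 as big → 0x5f20
  opcode bits[15:12]=0x5: eor/RR
  rd: (w>>8)&0xf=0xf → %r15
  rs: (w>>4)&0xf=0x2 → %r2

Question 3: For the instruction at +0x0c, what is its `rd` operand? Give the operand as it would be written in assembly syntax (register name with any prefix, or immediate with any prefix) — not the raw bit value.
%r7

[0c] 47 00 → 0x4700
  top 4b → 0x4 → not [R]
  [11:8] rd=7 = %r7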